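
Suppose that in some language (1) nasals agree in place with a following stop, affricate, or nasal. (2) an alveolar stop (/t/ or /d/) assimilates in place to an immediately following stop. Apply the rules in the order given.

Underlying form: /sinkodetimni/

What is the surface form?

[siŋkodetinni]

Rule 1: /n/ before /k/ (velar) → [ŋ]
Rule 1: /m/ before /n/ (alveolar) → [n]
After rule 1: siŋkodetinni
Rule 2: no segment meets the rule's conditions; no change.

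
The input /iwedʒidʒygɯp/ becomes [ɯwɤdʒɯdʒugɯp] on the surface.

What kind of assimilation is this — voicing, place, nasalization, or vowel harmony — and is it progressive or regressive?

vowel harmony, regressive

/i/→[ɯ] /e/→[ɤ] /i/→[ɯ] /y/→[u].
Vowels agree with the last vowel, so the harmony is regressive.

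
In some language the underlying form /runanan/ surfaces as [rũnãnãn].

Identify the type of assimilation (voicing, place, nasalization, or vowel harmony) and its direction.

/u/→[ũ] /a/→[ã] /a/→[ã].
Each target copies a feature from the following segment, so the direction is regressive.

nasalization, regressive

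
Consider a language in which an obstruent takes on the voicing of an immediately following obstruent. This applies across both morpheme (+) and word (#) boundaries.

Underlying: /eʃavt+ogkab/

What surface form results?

/v/ before /t/ (voiceless) → [f]
/g/ before /k/ (voiceless) → [k]

[eʃaft+okkab]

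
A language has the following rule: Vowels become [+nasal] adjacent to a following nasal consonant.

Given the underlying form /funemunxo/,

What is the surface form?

/u/ before nasal /n/ → [ũ]
/e/ before nasal /m/ → [ẽ]
/u/ before nasal /n/ → [ũ]

[fũnẽmũnxo]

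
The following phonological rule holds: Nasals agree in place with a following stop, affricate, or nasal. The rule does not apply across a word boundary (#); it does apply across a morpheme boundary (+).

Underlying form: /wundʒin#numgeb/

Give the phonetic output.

/n/ before /dʒ/ (palatal) → [ɲ]
/m/ before /g/ (velar) → [ŋ]

[wuɲdʒin#nuŋgeb]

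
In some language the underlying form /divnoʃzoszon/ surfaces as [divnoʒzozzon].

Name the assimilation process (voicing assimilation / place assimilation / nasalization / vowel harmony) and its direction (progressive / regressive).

/ʃ/→[ʒ] /s/→[z].
Each target copies a feature from the following segment, so the direction is regressive.

voicing assimilation, regressive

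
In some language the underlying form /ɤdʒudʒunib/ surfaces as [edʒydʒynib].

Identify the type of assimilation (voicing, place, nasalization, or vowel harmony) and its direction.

/ɤ/→[e] /u/→[y] /u/→[y].
Vowels agree with the last vowel, so the harmony is regressive.

vowel harmony, regressive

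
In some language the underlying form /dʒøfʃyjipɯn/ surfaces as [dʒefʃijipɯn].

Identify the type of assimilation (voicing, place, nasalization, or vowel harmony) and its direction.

/ø/→[e] /y/→[i].
Vowels agree with the last vowel, so the harmony is regressive.

vowel harmony, regressive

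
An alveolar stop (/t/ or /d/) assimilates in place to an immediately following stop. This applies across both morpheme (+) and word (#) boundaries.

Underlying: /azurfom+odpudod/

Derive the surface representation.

[azurfom+obpudod]

/d/ before /p/ (labial) → [b]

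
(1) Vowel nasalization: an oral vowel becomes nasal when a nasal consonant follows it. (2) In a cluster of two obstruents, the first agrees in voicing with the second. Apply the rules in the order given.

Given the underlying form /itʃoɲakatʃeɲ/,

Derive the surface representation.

[itʃõɲakatʃẽɲ]

Rule 1: /o/ before nasal /ɲ/ → [õ]
Rule 1: /e/ before nasal /ɲ/ → [ẽ]
After rule 1: itʃõɲakatʃẽɲ
Rule 2: no segment meets the rule's conditions; no change.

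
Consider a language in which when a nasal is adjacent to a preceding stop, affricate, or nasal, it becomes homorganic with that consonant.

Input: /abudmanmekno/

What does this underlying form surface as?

/m/ after /d/ (alveolar) → [n]
/m/ after /n/ (alveolar) → [n]
/n/ after /k/ (velar) → [ŋ]

[abudnannekŋo]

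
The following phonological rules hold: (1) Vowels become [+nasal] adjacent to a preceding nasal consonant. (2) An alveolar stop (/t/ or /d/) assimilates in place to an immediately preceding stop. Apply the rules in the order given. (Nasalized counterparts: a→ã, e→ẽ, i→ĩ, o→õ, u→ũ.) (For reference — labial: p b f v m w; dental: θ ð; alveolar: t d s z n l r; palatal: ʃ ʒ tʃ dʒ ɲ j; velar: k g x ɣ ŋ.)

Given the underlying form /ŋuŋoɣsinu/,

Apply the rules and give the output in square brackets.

Rule 1: /u/ after nasal /ŋ/ → [ũ]
Rule 1: /o/ after nasal /ŋ/ → [õ]
Rule 1: /u/ after nasal /n/ → [ũ]
After rule 1: ŋũŋõɣsinũ
Rule 2: no segment meets the rule's conditions; no change.

[ŋũŋõɣsinũ]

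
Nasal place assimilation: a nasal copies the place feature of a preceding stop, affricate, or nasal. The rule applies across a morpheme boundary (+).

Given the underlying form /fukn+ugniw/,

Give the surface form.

[fukŋ+ugŋiw]

/n/ after /k/ (velar) → [ŋ]
/n/ after /g/ (velar) → [ŋ]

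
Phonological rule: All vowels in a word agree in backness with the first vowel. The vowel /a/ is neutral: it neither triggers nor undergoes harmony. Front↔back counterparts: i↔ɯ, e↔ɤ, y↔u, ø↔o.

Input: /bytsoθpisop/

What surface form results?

[bytsøθpisøp]

/o/ harmonizes with /y/ ([-back]) → [ø]
/o/ harmonizes with /y/ ([-back]) → [ø]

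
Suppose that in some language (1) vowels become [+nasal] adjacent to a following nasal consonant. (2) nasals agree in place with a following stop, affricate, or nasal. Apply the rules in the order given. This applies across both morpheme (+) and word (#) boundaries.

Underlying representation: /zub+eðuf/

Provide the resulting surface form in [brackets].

[zub+eðuf]

Rule 1: no segment meets the rule's conditions; no change.
After rule 1: zub+eðuf
Rule 2: no segment meets the rule's conditions; no change.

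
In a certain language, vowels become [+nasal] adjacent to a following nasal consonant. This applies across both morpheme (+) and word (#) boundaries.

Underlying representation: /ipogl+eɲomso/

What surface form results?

[ipogl+ẽɲõmso]

/e/ before nasal /ɲ/ → [ẽ]
/o/ before nasal /m/ → [õ]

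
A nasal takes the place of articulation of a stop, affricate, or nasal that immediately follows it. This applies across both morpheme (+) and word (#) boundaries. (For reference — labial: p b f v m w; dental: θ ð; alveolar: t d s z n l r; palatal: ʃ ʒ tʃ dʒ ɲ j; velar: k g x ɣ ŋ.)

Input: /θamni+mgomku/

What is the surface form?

/m/ before /n/ (alveolar) → [n]
/m/ before /g/ (velar) → [ŋ]
/m/ before /k/ (velar) → [ŋ]

[θanni+ŋgoŋku]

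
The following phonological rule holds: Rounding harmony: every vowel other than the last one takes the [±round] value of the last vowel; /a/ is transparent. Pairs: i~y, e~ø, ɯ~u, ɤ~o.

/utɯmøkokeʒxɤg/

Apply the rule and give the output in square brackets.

/u/ harmonizes with /ɤ/ ([-round]) → [ɯ]
/ø/ harmonizes with /ɤ/ ([-round]) → [e]
/o/ harmonizes with /ɤ/ ([-round]) → [ɤ]

[ɯtɯmekɤkeʒxɤg]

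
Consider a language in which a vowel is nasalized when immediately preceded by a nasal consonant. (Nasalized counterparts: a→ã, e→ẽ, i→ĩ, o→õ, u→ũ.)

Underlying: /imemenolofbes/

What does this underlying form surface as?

/e/ after nasal /m/ → [ẽ]
/e/ after nasal /m/ → [ẽ]
/o/ after nasal /n/ → [õ]

[imẽmẽnõlofbes]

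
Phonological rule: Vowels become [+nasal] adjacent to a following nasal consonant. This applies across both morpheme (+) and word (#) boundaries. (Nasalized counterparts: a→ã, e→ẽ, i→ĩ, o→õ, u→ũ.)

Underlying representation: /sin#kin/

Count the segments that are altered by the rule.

2

/i/ before nasal /n/ → [ĩ]
/i/ before nasal /n/ → [ĩ]
2 segments change.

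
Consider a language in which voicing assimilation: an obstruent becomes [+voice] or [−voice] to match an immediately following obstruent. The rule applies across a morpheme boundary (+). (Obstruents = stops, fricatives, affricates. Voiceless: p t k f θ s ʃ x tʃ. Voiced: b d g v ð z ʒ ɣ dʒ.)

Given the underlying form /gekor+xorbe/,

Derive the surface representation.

no segment meets the rule's conditions; no change.

[gekor+xorbe]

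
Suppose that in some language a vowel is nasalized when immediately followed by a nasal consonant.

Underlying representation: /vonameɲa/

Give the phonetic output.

/o/ before nasal /n/ → [õ]
/a/ before nasal /m/ → [ã]
/e/ before nasal /ɲ/ → [ẽ]

[võnãmẽɲa]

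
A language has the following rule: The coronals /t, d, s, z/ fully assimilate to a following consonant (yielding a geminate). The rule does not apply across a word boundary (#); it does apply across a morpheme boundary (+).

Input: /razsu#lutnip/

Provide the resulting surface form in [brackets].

[rassu#lunnip]

/z/ before /s/ → [s] (total assimilation)
/t/ before /n/ → [n] (total assimilation)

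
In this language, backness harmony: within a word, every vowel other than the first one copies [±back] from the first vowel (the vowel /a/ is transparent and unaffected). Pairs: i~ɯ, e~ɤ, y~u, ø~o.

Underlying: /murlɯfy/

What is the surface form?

[murlɯfu]

/y/ harmonizes with /u/ ([+back]) → [u]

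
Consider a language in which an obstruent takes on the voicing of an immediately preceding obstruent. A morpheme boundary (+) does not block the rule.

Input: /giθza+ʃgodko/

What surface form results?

[giθsa+ʃkodgo]

/z/ after /θ/ (voiceless) → [s]
/g/ after /ʃ/ (voiceless) → [k]
/k/ after /d/ (voiced) → [g]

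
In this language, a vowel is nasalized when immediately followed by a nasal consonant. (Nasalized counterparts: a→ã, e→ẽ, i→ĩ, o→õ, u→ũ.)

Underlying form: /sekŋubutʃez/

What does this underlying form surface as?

[sekŋubutʃez]

no segment meets the rule's conditions; no change.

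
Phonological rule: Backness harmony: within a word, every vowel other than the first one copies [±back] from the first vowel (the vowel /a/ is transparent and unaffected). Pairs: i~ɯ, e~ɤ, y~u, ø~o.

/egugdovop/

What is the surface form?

[egygdøvøp]

/u/ harmonizes with /e/ ([-back]) → [y]
/o/ harmonizes with /e/ ([-back]) → [ø]
/o/ harmonizes with /e/ ([-back]) → [ø]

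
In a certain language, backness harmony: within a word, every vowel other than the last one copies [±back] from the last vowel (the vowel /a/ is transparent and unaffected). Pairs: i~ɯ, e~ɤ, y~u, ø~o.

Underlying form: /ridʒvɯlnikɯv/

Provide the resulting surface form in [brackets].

/i/ harmonizes with /ɯ/ ([+back]) → [ɯ]
/i/ harmonizes with /ɯ/ ([+back]) → [ɯ]

[rɯdʒvɯlnɯkɯv]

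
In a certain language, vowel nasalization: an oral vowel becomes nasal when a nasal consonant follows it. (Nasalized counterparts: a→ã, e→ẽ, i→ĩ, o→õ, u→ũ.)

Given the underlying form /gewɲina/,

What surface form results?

/i/ before nasal /n/ → [ĩ]

[gewɲĩna]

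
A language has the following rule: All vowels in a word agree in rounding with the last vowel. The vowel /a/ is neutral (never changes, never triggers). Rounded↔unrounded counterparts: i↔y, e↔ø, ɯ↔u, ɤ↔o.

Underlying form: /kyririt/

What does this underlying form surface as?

[kiririt]

/y/ harmonizes with /i/ ([-round]) → [i]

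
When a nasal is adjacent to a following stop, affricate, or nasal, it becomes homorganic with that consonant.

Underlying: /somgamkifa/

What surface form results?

[soŋgaŋkifa]

/m/ before /g/ (velar) → [ŋ]
/m/ before /k/ (velar) → [ŋ]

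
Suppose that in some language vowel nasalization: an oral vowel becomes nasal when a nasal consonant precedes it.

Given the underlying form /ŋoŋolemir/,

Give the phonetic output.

[ŋõŋõlemĩr]

/o/ after nasal /ŋ/ → [õ]
/o/ after nasal /ŋ/ → [õ]
/i/ after nasal /m/ → [ĩ]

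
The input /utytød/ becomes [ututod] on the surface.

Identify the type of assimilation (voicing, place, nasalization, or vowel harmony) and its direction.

/y/→[u] /ø/→[o].
Vowels agree with the first vowel, so the harmony is progressive.

vowel harmony, progressive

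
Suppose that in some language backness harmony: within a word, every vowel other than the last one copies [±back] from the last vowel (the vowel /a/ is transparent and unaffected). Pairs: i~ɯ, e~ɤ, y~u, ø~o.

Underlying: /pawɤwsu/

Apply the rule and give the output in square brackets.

no segment meets the rule's conditions; no change.

[pawɤwsu]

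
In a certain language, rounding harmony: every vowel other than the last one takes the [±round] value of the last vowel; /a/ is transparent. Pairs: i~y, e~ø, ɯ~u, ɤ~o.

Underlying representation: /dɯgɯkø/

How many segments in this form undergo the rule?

/ɯ/ harmonizes with /ø/ ([+round]) → [u]
/ɯ/ harmonizes with /ø/ ([+round]) → [u]
2 segments change.

2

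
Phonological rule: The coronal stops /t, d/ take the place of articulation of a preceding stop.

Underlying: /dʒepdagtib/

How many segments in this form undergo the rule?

/d/ after /p/ (labial) → [b]
/t/ after /g/ (velar) → [k]
2 segments change.

2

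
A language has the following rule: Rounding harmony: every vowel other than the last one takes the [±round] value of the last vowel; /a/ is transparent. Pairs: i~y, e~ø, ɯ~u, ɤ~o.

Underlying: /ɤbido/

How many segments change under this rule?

2

/ɤ/ harmonizes with /o/ ([+round]) → [o]
/i/ harmonizes with /o/ ([+round]) → [y]
2 segments change.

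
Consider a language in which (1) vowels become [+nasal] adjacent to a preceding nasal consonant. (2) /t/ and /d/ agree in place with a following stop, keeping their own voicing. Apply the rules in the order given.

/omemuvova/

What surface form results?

[omẽmũvova]

Rule 1: /e/ after nasal /m/ → [ẽ]
Rule 1: /u/ after nasal /m/ → [ũ]
After rule 1: omẽmũvova
Rule 2: no segment meets the rule's conditions; no change.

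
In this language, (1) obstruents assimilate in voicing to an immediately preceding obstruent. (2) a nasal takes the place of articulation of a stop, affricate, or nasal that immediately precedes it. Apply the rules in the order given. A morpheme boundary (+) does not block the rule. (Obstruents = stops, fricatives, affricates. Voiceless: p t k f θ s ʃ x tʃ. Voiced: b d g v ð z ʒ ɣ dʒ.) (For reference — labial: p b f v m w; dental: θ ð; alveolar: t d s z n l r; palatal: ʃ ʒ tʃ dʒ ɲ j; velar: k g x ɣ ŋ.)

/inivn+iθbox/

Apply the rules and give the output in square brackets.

[inivn+iθpox]

Rule 1: /b/ after /θ/ (voiceless) → [p]
After rule 1: inivn+iθpox
Rule 2: no segment meets the rule's conditions; no change.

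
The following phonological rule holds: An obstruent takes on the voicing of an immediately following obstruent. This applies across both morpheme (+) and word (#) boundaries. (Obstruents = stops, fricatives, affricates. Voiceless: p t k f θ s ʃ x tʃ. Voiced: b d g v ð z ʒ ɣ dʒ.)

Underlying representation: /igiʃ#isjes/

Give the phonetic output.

[igiʃ#isjes]

no segment meets the rule's conditions; no change.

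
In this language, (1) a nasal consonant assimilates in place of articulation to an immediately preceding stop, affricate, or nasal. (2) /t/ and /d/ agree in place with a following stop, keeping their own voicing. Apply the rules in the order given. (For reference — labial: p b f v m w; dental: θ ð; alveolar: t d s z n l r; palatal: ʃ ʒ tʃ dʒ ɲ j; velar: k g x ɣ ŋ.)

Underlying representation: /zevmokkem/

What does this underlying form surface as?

Rule 1: no segment meets the rule's conditions; no change.
After rule 1: zevmokkem
Rule 2: no segment meets the rule's conditions; no change.

[zevmokkem]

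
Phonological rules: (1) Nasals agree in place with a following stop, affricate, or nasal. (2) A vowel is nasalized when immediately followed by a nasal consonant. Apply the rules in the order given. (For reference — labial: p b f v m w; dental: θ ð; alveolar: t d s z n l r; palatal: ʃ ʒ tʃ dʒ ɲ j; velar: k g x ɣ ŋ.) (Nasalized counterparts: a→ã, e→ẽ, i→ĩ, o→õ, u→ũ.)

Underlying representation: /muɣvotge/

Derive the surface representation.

Rule 1: no segment meets the rule's conditions; no change.
After rule 1: muɣvotge
Rule 2: no segment meets the rule's conditions; no change.

[muɣvotge]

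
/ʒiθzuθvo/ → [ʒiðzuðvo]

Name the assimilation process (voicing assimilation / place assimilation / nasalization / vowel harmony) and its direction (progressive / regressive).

/θ/→[ð] /θ/→[ð].
Each target copies a feature from the following segment, so the direction is regressive.

voicing assimilation, regressive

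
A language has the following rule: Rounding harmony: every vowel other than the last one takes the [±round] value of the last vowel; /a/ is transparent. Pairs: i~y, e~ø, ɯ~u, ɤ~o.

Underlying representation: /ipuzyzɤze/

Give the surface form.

/u/ harmonizes with /e/ ([-round]) → [ɯ]
/y/ harmonizes with /e/ ([-round]) → [i]

[ipɯzizɤze]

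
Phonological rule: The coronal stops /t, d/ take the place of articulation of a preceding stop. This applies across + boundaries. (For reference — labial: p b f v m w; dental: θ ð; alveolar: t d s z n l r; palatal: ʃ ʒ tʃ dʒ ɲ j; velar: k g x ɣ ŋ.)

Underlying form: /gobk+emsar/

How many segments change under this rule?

No segment meets the rule's conditions.

0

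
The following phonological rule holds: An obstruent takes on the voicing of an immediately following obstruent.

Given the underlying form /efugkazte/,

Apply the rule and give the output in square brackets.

[efukkaste]

/g/ before /k/ (voiceless) → [k]
/z/ before /t/ (voiceless) → [s]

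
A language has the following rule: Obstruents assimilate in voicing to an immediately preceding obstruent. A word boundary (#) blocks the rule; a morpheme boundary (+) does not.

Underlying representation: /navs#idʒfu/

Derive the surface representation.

/s/ after /v/ (voiced) → [z]
/f/ after /dʒ/ (voiced) → [v]

[navz#idʒvu]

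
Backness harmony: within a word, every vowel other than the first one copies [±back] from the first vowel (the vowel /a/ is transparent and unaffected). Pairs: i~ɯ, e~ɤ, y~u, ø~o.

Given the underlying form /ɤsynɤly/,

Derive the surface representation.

/y/ harmonizes with /ɤ/ ([+back]) → [u]
/y/ harmonizes with /ɤ/ ([+back]) → [u]

[ɤsunɤlu]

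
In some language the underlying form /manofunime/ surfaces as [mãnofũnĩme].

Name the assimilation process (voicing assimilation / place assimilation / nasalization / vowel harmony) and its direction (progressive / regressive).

/a/→[ã] /u/→[ũ] /i/→[ĩ].
Each target copies a feature from the following segment, so the direction is regressive.

nasalization, regressive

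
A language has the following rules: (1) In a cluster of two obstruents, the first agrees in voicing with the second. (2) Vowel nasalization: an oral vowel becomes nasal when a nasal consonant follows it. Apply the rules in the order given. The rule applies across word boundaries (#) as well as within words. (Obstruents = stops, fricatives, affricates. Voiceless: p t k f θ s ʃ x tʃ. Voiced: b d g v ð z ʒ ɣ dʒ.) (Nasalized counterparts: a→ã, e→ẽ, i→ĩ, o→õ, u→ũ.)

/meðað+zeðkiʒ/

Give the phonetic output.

[meðað+zeθkiʒ]

Rule 1: /ð/ before /k/ (voiceless) → [θ]
After rule 1: meðað+zeθkiʒ
Rule 2: no segment meets the rule's conditions; no change.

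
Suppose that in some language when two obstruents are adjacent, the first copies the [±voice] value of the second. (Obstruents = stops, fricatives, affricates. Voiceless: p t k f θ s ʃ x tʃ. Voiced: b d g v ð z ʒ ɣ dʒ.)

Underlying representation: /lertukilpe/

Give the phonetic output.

[lertukilpe]

no segment meets the rule's conditions; no change.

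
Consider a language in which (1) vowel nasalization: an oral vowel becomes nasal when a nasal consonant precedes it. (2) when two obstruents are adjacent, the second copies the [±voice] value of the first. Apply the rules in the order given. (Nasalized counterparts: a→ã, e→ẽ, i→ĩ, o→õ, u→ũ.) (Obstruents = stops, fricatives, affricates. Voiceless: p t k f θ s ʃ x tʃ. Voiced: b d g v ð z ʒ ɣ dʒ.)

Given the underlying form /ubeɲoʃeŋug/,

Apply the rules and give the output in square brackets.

Rule 1: /o/ after nasal /ɲ/ → [õ]
Rule 1: /u/ after nasal /ŋ/ → [ũ]
After rule 1: ubeɲõʃeŋũg
Rule 2: no segment meets the rule's conditions; no change.

[ubeɲõʃeŋũg]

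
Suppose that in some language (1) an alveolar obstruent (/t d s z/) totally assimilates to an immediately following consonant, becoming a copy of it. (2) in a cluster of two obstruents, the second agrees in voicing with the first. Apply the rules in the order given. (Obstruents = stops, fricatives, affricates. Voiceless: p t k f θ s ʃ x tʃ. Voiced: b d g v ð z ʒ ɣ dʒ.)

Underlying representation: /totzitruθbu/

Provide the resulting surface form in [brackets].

Rule 1: /t/ before /z/ → [z] (total assimilation)
Rule 1: /t/ before /r/ → [r] (total assimilation)
After rule 1: tozzirruθbu
Rule 2: /b/ after /θ/ (voiceless) → [p]

[tozzirruθpu]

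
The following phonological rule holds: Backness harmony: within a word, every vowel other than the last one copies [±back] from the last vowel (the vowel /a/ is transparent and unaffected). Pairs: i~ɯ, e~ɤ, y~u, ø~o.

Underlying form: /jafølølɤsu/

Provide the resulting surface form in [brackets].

[jafololɤsu]

/ø/ harmonizes with /u/ ([+back]) → [o]
/ø/ harmonizes with /u/ ([+back]) → [o]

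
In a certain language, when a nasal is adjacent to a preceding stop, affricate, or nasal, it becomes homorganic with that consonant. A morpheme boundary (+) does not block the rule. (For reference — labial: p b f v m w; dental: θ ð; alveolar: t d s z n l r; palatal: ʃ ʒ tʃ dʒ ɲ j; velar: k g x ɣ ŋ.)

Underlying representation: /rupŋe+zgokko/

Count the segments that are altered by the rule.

/ŋ/ after /p/ (labial) → [m]
1 segment changes.

1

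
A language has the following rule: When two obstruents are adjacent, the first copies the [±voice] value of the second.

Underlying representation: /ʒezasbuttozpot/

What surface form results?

/s/ before /b/ (voiced) → [z]
/z/ before /p/ (voiceless) → [s]

[ʒezazbuttospot]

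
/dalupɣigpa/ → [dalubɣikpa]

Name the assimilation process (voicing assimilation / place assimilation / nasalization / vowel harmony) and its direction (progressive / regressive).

/p/→[b] /g/→[k].
Each target copies a feature from the following segment, so the direction is regressive.

voicing assimilation, regressive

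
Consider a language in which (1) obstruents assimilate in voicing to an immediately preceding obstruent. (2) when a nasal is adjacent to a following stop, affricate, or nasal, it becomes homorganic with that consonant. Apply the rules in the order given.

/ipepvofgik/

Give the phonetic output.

Rule 1: /v/ after /p/ (voiceless) → [f]
Rule 1: /g/ after /f/ (voiceless) → [k]
After rule 1: ipepfofkik
Rule 2: no segment meets the rule's conditions; no change.

[ipepfofkik]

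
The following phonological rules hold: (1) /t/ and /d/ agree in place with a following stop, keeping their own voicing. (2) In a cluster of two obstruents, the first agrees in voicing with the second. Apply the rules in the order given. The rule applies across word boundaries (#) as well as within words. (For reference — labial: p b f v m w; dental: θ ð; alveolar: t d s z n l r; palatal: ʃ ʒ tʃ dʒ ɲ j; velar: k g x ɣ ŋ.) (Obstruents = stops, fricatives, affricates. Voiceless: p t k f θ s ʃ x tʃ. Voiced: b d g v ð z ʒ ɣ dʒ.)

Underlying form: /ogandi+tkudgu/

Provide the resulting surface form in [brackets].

[ogandi+kkuggu]

Rule 1: /t/ before /k/ (velar) → [k]
Rule 1: /d/ before /g/ (velar) → [g]
After rule 1: ogandi+kkuggu
Rule 2: no segment meets the rule's conditions; no change.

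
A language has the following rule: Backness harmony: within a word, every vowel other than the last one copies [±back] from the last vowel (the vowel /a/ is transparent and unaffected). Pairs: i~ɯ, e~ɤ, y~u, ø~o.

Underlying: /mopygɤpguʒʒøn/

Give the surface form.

[møpygepgyʒʒøn]

/o/ harmonizes with /ø/ ([-back]) → [ø]
/ɤ/ harmonizes with /ø/ ([-back]) → [e]
/u/ harmonizes with /ø/ ([-back]) → [y]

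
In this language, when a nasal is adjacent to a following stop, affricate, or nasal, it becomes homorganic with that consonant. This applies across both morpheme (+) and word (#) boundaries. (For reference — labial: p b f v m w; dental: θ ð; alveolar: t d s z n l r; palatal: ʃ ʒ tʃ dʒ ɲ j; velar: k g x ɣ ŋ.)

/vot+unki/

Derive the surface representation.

[vot+uŋki]

/n/ before /k/ (velar) → [ŋ]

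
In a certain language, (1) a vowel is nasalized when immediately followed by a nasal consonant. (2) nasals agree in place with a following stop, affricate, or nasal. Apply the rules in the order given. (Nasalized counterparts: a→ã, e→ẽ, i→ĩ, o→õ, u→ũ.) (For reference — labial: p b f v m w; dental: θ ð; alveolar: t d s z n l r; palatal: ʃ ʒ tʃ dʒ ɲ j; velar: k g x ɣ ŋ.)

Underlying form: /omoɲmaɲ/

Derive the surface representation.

[õmõmmãɲ]

Rule 1: /o/ before nasal /m/ → [õ]
Rule 1: /o/ before nasal /ɲ/ → [õ]
Rule 1: /a/ before nasal /ɲ/ → [ã]
After rule 1: õmõɲmãɲ
Rule 2: /ɲ/ before /m/ (labial) → [m]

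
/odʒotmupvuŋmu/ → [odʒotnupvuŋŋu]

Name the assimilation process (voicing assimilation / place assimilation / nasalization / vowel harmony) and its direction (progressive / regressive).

place assimilation, progressive

/m/→[n] /m/→[ŋ].
Each target copies a feature from the preceding segment, so the direction is progressive.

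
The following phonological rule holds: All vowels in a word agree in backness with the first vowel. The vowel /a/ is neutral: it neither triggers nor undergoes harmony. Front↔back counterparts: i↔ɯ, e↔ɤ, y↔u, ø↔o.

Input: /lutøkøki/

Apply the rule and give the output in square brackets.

[lutokokɯ]

/ø/ harmonizes with /u/ ([+back]) → [o]
/ø/ harmonizes with /u/ ([+back]) → [o]
/i/ harmonizes with /u/ ([+back]) → [ɯ]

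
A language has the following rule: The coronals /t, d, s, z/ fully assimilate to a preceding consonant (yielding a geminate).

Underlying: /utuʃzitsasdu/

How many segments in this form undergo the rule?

/z/ after /ʃ/ → [ʃ] (total assimilation)
/s/ after /t/ → [t] (total assimilation)
/d/ after /s/ → [s] (total assimilation)
3 segments change.

3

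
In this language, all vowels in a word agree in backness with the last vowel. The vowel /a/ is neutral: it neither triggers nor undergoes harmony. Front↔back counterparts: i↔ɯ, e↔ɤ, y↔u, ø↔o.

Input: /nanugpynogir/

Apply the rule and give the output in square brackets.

/u/ harmonizes with /i/ ([-back]) → [y]
/o/ harmonizes with /i/ ([-back]) → [ø]

[nanygpynøgir]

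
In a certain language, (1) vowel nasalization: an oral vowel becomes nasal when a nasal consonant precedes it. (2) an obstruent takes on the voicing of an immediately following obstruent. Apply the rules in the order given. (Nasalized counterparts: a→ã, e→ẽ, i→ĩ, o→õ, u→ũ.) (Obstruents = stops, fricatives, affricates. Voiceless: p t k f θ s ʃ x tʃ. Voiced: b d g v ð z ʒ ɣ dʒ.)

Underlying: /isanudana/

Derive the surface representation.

[isanũdanã]

Rule 1: /u/ after nasal /n/ → [ũ]
Rule 1: /a/ after nasal /n/ → [ã]
After rule 1: isanũdanã
Rule 2: no segment meets the rule's conditions; no change.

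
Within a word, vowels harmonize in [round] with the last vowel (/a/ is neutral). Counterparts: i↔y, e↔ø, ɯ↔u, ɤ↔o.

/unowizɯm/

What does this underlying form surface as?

/u/ harmonizes with /ɯ/ ([-round]) → [ɯ]
/o/ harmonizes with /ɯ/ ([-round]) → [ɤ]

[ɯnɤwizɯm]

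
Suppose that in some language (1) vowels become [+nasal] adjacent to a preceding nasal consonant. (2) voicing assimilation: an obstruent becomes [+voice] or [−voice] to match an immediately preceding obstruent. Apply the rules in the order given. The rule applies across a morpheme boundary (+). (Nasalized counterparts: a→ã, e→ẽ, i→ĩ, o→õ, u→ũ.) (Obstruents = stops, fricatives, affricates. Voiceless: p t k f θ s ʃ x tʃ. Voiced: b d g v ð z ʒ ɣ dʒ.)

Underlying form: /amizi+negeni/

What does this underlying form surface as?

[amĩzi+nẽgenĩ]

Rule 1: /i/ after nasal /m/ → [ĩ]
Rule 1: /e/ after nasal /n/ → [ẽ]
Rule 1: /i/ after nasal /n/ → [ĩ]
After rule 1: amĩzi+nẽgenĩ
Rule 2: no segment meets the rule's conditions; no change.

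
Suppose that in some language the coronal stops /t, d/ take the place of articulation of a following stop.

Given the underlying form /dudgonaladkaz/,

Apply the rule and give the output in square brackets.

[duggonalagkaz]

/d/ before /g/ (velar) → [g]
/d/ before /k/ (velar) → [g]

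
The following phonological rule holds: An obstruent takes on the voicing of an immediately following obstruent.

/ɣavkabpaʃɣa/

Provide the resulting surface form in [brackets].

/v/ before /k/ (voiceless) → [f]
/b/ before /p/ (voiceless) → [p]
/ʃ/ before /ɣ/ (voiced) → [ʒ]

[ɣafkappaʒɣa]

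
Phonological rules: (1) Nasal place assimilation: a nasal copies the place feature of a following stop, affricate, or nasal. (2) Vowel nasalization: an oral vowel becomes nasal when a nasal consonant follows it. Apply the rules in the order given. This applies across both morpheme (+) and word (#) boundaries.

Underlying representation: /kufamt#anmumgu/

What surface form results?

Rule 1: /m/ before /t/ (alveolar) → [n]
Rule 1: /n/ before /m/ (labial) → [m]
Rule 1: /m/ before /g/ (velar) → [ŋ]
After rule 1: kufant#ammuŋgu
Rule 2: /a/ before nasal /n/ → [ã]
Rule 2: /a/ before nasal /m/ → [ã]
Rule 2: /u/ before nasal /ŋ/ → [ũ]

[kufãnt#ãmmũŋgu]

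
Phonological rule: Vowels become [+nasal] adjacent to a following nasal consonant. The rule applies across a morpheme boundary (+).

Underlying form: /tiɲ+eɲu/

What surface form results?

[tĩɲ+ẽɲu]

/i/ before nasal /ɲ/ → [ĩ]
/e/ before nasal /ɲ/ → [ẽ]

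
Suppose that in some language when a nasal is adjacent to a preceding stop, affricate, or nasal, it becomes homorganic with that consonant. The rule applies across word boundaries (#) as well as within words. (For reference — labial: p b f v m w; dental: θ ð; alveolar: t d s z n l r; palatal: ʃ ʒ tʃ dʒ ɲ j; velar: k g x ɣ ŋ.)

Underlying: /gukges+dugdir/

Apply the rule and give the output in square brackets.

[gukges+dugdir]

no segment meets the rule's conditions; no change.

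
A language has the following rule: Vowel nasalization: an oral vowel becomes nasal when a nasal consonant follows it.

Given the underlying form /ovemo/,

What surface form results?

/e/ before nasal /m/ → [ẽ]

[ovẽmo]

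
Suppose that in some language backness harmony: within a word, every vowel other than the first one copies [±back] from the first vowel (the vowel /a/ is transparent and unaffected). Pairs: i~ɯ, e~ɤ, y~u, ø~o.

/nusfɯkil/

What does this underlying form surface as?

/i/ harmonizes with /u/ ([+back]) → [ɯ]

[nusfɯkɯl]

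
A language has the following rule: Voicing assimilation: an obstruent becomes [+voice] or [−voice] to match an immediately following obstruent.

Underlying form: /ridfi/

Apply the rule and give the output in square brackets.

[ritfi]

/d/ before /f/ (voiceless) → [t]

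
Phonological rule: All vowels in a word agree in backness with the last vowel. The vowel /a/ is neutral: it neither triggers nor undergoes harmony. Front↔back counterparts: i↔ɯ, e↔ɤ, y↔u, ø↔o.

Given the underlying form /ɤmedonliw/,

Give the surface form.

/ɤ/ harmonizes with /i/ ([-back]) → [e]
/o/ harmonizes with /i/ ([-back]) → [ø]

[emedønliw]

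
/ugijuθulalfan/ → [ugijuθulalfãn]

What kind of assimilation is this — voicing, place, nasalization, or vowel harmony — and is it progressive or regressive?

/a/→[ã].
Each target copies a feature from the following segment, so the direction is regressive.

nasalization, regressive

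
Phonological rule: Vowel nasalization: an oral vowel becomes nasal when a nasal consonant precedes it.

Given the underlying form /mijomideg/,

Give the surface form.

[mĩjomĩdeg]

/i/ after nasal /m/ → [ĩ]
/i/ after nasal /m/ → [ĩ]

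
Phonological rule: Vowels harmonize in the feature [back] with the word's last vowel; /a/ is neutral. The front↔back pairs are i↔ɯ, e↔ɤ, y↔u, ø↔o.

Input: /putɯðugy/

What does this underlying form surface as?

[pytiðygy]

/u/ harmonizes with /y/ ([-back]) → [y]
/ɯ/ harmonizes with /y/ ([-back]) → [i]
/u/ harmonizes with /y/ ([-back]) → [y]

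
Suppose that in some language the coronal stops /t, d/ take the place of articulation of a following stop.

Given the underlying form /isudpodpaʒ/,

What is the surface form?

[isubpobpaʒ]

/d/ before /p/ (labial) → [b]
/d/ before /p/ (labial) → [b]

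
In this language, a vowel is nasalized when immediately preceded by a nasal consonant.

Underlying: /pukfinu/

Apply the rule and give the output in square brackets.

[pukfinũ]

/u/ after nasal /n/ → [ũ]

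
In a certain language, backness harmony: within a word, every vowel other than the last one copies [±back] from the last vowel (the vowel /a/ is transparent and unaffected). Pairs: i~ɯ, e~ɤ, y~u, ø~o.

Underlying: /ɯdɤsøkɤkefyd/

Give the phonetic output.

[idesøkekefyd]

/ɯ/ harmonizes with /y/ ([-back]) → [i]
/ɤ/ harmonizes with /y/ ([-back]) → [e]
/ɤ/ harmonizes with /y/ ([-back]) → [e]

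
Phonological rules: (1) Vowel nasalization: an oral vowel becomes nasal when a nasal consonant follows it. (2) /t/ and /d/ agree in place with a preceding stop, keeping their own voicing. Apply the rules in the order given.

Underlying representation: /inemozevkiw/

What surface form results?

[ĩnẽmozevkiw]

Rule 1: /i/ before nasal /n/ → [ĩ]
Rule 1: /e/ before nasal /m/ → [ẽ]
After rule 1: ĩnẽmozevkiw
Rule 2: no segment meets the rule's conditions; no change.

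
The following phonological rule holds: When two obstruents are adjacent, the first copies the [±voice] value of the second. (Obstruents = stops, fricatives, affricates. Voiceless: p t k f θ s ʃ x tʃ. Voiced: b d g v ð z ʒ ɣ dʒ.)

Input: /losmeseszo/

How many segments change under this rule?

/s/ before /z/ (voiced) → [z]
1 segment changes.

1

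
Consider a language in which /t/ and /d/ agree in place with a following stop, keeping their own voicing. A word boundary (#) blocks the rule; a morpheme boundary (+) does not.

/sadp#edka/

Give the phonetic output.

[sabp#egka]

/d/ before /p/ (labial) → [b]
/d/ before /k/ (velar) → [g]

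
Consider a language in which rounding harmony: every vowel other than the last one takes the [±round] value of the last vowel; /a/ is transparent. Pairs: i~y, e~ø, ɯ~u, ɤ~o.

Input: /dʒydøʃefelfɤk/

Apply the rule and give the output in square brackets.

[dʒideʃefelfɤk]

/y/ harmonizes with /ɤ/ ([-round]) → [i]
/ø/ harmonizes with /ɤ/ ([-round]) → [e]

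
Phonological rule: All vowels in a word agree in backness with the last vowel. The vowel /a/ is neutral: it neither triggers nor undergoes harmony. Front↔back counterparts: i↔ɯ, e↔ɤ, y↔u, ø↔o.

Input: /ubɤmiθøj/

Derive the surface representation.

[ybemiθøj]

/u/ harmonizes with /ø/ ([-back]) → [y]
/ɤ/ harmonizes with /ø/ ([-back]) → [e]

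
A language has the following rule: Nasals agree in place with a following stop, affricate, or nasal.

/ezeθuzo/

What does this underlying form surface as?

[ezeθuzo]

no segment meets the rule's conditions; no change.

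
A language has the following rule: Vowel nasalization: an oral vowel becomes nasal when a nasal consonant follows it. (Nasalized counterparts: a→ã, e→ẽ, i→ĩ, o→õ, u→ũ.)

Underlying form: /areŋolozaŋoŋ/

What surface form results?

/e/ before nasal /ŋ/ → [ẽ]
/a/ before nasal /ŋ/ → [ã]
/o/ before nasal /ŋ/ → [õ]

[arẽŋolozãŋõŋ]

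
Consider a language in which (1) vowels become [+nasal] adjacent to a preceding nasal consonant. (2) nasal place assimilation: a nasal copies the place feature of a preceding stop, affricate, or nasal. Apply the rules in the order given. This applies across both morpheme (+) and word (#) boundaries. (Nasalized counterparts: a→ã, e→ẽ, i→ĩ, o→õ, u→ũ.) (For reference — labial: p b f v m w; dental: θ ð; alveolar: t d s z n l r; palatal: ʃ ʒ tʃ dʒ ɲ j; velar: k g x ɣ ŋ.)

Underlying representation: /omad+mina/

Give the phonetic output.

[omãd+nĩnã]

Rule 1: /a/ after nasal /m/ → [ã]
Rule 1: /i/ after nasal /m/ → [ĩ]
Rule 1: /a/ after nasal /n/ → [ã]
After rule 1: omãd+mĩnã
Rule 2: /m/ after /d/ (alveolar) → [n]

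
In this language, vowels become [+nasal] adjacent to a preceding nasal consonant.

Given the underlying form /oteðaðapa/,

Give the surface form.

no segment meets the rule's conditions; no change.

[oteðaðapa]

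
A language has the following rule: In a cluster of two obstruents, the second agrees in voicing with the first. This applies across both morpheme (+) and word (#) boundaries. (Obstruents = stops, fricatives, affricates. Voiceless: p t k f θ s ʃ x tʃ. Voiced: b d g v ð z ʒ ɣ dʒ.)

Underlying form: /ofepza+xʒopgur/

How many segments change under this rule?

3

/z/ after /p/ (voiceless) → [s]
/ʒ/ after /x/ (voiceless) → [ʃ]
/g/ after /p/ (voiceless) → [k]
3 segments change.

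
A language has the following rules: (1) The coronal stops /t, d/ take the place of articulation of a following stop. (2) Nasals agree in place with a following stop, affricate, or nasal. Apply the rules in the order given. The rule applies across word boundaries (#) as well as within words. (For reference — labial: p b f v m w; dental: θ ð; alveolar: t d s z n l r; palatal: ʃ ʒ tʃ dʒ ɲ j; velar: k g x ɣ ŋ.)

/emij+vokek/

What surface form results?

[emij+vokek]

Rule 1: no segment meets the rule's conditions; no change.
After rule 1: emij+vokek
Rule 2: no segment meets the rule's conditions; no change.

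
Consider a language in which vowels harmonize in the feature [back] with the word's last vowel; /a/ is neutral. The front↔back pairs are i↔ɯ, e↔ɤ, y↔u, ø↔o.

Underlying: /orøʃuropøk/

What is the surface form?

[ørøʃyrøpøk]

/o/ harmonizes with /ø/ ([-back]) → [ø]
/u/ harmonizes with /ø/ ([-back]) → [y]
/o/ harmonizes with /ø/ ([-back]) → [ø]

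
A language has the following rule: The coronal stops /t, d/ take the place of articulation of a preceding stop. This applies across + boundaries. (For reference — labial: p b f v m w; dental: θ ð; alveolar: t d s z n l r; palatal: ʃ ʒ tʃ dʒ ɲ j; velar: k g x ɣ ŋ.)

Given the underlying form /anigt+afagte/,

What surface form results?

[anigk+afagke]

/t/ after /g/ (velar) → [k]
/t/ after /g/ (velar) → [k]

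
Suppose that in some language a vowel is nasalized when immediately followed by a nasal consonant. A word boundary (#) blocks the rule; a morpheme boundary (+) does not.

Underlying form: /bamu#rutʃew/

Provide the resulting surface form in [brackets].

[bãmu#rutʃew]

/a/ before nasal /m/ → [ã]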